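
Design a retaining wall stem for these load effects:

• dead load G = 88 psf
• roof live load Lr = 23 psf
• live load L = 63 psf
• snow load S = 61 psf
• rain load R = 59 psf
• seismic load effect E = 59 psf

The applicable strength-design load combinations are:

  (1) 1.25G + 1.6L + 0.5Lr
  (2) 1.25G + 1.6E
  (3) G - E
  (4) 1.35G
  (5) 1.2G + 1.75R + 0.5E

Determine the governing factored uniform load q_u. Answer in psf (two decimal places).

238.35 psf

(1) 1.25(88) + 1.6(63) + 0.5(23) = 110.00 + 100.80 + 11.50 = 222.30
(2) 1.25(88) + 1.6(59) = 110.00 + 94.40 = 204.40
(3) 1.0(88) - 1.0(59) = 88.00 - 59.00 = 29.00
(4) 1.35(88) = 118.80
(5) 1.2(88) + 1.75(59) + 0.5(59) = 105.60 + 103.25 + 29.50 = 238.35
Maximum is from combination 5.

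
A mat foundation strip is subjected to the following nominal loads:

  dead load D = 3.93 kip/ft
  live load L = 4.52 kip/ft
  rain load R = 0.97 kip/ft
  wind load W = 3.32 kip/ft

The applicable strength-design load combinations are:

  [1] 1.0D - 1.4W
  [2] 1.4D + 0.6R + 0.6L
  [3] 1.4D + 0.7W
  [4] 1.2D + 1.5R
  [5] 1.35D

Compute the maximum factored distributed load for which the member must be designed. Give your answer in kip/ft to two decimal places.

8.80 kip/ft

[1] 1.0(3.93) - 1.4(3.32) = 3.93 - 4.65 = -0.72
[2] 1.4(3.93) + 0.6(0.97) + 0.6(4.52) = 8.80
[3] 1.4(3.93) + 0.7(3.32) = 7.83
[4] 1.2(3.93) + 1.5(0.97) = 6.17
[5] 1.35(3.93) = 5.31
Maximum is from combination 2.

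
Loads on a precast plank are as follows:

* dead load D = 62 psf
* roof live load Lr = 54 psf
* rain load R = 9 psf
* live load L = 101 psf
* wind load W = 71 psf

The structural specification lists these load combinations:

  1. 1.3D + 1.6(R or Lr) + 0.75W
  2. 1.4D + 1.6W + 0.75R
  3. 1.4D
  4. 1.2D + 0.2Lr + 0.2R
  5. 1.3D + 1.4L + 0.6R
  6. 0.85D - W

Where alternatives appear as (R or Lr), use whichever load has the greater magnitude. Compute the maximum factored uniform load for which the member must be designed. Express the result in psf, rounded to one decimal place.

(R or Lr) → Lr = 54 psf.
1. 1.3(62) + 1.6(54) + 0.75(71) = 80.6 + 86.4 + 53.3 = 220.3
2. 1.4(62) + 1.6(71) + 0.75(9) = 86.8 + 113.6 + 6.8 = 207.2
3. 1.4(62) = 86.8
4. 1.2(62) + 0.2(54) + 0.2(9) = 74.4 + 10.8 + 1.8 = 87.0
5. 1.3(62) + 1.4(101) + 0.6(9) = 80.6 + 141.4 + 5.4 = 227.4
6. 0.85(62) - 1.0(71) = 52.7 - 71.0 = -18.3
Combination 5 governs: q_u = 227.4 psf.

227.4 psf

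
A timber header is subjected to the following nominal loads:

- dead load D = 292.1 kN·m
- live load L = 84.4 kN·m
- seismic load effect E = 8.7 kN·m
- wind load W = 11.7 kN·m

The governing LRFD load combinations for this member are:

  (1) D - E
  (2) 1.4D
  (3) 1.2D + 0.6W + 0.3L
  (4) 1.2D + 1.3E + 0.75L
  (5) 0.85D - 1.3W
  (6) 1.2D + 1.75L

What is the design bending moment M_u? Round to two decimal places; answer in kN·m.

(1) 1.0(292.1) - 1.0(8.7) = 292.10 - 8.70 = 283.40
(2) 1.4(292.1) = 408.94
(3) 1.2(292.1) + 0.6(11.7) + 0.3(84.4) = 350.52 + 7.02 + 25.32 = 382.86
(4) 1.2(292.1) + 1.3(8.7) + 0.75(84.4) = 350.52 + 11.31 + 63.30 = 425.13
(5) 0.85(292.1) - 1.3(11.7) = 248.29 - 15.21 = 233.08
(6) 1.2(292.1) + 1.75(84.4) = 350.52 + 147.70 = 498.22
Combination 6 governs: M_u = 498.22 kN·m.

498.22 kN·m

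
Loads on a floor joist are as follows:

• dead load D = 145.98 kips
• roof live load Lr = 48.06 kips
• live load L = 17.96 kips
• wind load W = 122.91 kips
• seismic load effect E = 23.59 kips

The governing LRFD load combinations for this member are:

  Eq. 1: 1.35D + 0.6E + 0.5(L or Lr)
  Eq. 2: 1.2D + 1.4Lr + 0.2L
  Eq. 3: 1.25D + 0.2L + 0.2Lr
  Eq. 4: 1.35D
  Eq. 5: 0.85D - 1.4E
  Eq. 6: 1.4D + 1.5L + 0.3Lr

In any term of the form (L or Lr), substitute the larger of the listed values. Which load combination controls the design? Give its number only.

Combination 2

(L or Lr) → Lr = 48.06 kips.
Eq. 1: 1.35(145.98) + 0.6(23.59) + 0.5(48.06) = 235.26
Eq. 2: 1.2(145.98) + 1.4(48.06) + 0.2(17.96) = 175.18 + 67.28 + 3.59 = 246.05
Eq. 3: 1.25(145.98) + 0.2(17.96) + 0.2(48.06) = 182.48 + 3.59 + 9.61 = 195.68
Eq. 4: 1.35(145.98) = 197.07
Eq. 5: 0.85(145.98) - 1.4(23.59) = 91.06
Eq. 6: 1.4(145.98) + 1.5(17.96) + 0.3(48.06) = 204.37 + 26.94 + 14.42 = 245.73
The largest value is 246.05 kips from combination 2.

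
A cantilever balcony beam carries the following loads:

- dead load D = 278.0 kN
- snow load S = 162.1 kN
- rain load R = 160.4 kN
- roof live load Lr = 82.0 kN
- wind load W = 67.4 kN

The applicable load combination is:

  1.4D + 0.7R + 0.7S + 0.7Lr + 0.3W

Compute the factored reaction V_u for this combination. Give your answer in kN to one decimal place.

1.4(278.0) + 0.7(160.4) + 0.7(162.1) + 0.7(82.0) + 0.3(67.4) = 389.2 + 112.3 + 113.5 + 57.4 + 20.2 = 692.6
V_u = 692.6 kN.

692.6 kN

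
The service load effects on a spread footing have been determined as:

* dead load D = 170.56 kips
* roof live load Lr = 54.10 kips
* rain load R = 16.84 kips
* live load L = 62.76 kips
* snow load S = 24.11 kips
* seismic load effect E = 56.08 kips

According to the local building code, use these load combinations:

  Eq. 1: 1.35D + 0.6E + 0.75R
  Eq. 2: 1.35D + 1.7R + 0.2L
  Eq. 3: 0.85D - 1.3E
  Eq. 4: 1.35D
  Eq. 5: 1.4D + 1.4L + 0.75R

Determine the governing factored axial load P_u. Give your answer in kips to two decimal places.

339.28 kips

Eq. 1: 1.35(170.56) + 0.6(56.08) + 0.75(16.84) = 276.53
Eq. 2: 1.35(170.56) + 1.7(16.84) + 0.2(62.76) = 230.26 + 28.63 + 12.55 = 271.44
Eq. 3: 0.85(170.56) - 1.3(56.08) = 72.07
Eq. 4: 1.35(170.56) = 230.26
Eq. 5: 1.4(170.56) + 1.4(62.76) + 0.75(16.84) = 339.28
The controlling combination is 5, giving 339.28 kips.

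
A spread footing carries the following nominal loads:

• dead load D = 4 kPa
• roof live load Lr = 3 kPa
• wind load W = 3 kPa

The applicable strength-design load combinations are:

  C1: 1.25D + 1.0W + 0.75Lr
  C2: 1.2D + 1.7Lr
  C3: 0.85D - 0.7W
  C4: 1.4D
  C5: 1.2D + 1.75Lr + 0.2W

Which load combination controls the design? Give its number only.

Combination 5

C1: 1.25(4) + 1.0(3) + 0.75(3) = 5.0 + 3.0 + 2.3 = 10.3
C2: 1.2(4) + 1.7(3) = 4.8 + 5.1 = 9.9
C3: 0.85(4) - 0.7(3) = 3.4 - 2.1 = 1.3
C4: 1.4(4) = 5.6
C5: 1.2(4) + 1.75(3) + 0.2(3) = 4.8 + 5.3 + 0.6 = 10.7
The largest value is 10.7 kPa from combination 5.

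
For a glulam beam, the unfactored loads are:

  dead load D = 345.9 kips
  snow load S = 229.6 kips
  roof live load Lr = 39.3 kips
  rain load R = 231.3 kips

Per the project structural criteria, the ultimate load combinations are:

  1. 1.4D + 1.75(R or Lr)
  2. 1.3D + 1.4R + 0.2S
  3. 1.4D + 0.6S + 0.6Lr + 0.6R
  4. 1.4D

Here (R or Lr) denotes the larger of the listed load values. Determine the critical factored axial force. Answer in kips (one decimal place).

889.0 kips

(R or Lr) → R = 231.3 kips.
1. 1.4(345.9) + 1.75(231.3) = 889.0
2. 1.3(345.9) + 1.4(231.3) + 0.2(229.6) = 449.7 + 323.8 + 45.9 = 819.4
3. 1.4(345.9) + 0.6(229.6) + 0.6(39.3) + 0.6(231.3) = 784.4
4. 1.4(345.9) = 484.3
Combination 1 governs: P_u = 889.0 kips.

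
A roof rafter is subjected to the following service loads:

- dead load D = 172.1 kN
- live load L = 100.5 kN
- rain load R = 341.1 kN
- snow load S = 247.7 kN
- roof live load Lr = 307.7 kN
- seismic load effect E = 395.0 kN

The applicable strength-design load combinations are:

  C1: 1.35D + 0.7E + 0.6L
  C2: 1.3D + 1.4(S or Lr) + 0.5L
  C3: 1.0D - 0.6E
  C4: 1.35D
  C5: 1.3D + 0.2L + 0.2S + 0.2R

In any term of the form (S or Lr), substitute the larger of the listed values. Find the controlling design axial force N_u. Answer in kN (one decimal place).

704.8 kN

(S or Lr) → Lr = 307.7 kN.
C1: 1.35(172.1) + 0.7(395.0) + 0.6(100.5) = 232.3 + 276.5 + 60.3 = 569.1
C2: 1.3(172.1) + 1.4(307.7) + 0.5(100.5) = 223.7 + 430.8 + 50.3 = 704.8
C3: 1.0(172.1) - 0.6(395.0) = 172.1 - 237.0 = -64.9
C4: 1.35(172.1) = 232.3
C5: 1.3(172.1) + 0.2(100.5) + 0.2(247.7) + 0.2(341.1) = 361.6
Combination 2 governs: N_u = 704.8 kN.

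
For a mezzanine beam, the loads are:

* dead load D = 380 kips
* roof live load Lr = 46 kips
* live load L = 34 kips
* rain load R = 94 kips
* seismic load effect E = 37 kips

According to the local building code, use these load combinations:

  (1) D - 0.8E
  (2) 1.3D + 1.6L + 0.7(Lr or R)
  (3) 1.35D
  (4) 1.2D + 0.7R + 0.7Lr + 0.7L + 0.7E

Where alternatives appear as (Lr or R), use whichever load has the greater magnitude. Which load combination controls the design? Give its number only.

Combination 2

(Lr or R) → R = 94 kips.
(1) 1.0(380) - 0.8(37) = 380.00 - 29.60 = 350.40
(2) 1.3(380) + 1.6(34) + 0.7(94) = 494.00 + 54.40 + 65.80 = 614.20
(3) 1.35(380) = 513.00
(4) 1.2(380) + 0.7(94) + 0.7(46) + 0.7(34) + 0.7(37) = 456.00 + 65.80 + 32.20 + 23.80 + 25.90 = 603.70
The largest value is 614.20 kips from combination 2.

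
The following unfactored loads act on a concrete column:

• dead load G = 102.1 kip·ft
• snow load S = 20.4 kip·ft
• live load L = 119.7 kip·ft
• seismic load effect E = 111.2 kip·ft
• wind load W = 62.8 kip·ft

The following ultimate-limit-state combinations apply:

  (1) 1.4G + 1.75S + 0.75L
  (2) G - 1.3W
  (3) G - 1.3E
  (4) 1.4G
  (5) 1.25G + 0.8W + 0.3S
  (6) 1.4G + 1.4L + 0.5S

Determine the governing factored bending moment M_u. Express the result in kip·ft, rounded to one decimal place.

(1) 1.4(102.1) + 1.75(20.4) + 0.75(119.7) = 142.9 + 35.7 + 89.8 = 268.4
(2) 1.0(102.1) - 1.3(62.8) = 102.1 - 81.6 = 20.5
(3) 1.0(102.1) - 1.3(111.2) = 102.1 - 144.6 = -42.5
(4) 1.4(102.1) = 142.9
(5) 1.25(102.1) + 0.8(62.8) + 0.3(20.4) = 184.0
(6) 1.4(102.1) + 1.4(119.7) + 0.5(20.4) = 142.9 + 167.6 + 10.2 = 320.7
Combination 6 governs: M_u = 320.7 kip·ft.

320.7 kip·ft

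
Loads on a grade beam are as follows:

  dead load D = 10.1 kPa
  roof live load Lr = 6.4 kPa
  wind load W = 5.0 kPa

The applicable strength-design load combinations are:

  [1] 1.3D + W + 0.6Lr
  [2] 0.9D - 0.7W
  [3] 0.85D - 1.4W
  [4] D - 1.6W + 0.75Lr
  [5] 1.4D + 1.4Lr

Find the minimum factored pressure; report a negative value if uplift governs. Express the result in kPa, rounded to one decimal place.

[1] 1.3(10.1) + 1.0(5.0) + 0.6(6.4) = 22.0
[2] 0.9(10.1) - 0.7(5.0) = 9.1 - 3.5 = 5.6
[3] 0.85(10.1) - 1.4(5.0) = 8.6 - 7.0 = 1.6
[4] 1.0(10.1) - 1.6(5.0) + 0.75(6.4) = 10.1 - 8.0 + 4.8 = 6.9
[5] 1.4(10.1) + 1.4(6.4) = 14.1 + 9.0 = 23.1
Combination 3 gives the minimum: 1.6 kPa.

1.6 kPa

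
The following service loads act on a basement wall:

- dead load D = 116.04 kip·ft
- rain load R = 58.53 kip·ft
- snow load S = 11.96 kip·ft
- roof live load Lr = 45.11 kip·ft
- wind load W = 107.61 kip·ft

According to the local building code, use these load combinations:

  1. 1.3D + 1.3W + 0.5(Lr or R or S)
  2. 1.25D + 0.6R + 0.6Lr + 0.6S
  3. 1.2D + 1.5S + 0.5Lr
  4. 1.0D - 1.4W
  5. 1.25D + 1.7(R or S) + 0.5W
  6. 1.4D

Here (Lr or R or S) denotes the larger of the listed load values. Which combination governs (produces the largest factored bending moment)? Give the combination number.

Combination 1

(Lr or R or S) → R = 58.53 kip·ft; (R or S) → R = 58.53 kip·ft.
1. 1.3(116.04) + 1.3(107.61) + 0.5(58.53) = 150.85 + 139.89 + 29.27 = 320.01
2. 1.25(116.04) + 0.6(58.53) + 0.6(45.11) + 0.6(11.96) = 214.41
3. 1.2(116.04) + 1.5(11.96) + 0.5(45.11) = 179.74
4. 1.0(116.04) - 1.4(107.61) = 116.04 - 150.65 = -34.61
5. 1.25(116.04) + 1.7(58.53) + 0.5(107.61) = 145.05 + 99.50 + 53.81 = 298.36
6. 1.4(116.04) = 162.46
The largest value is 320.01 kip·ft from combination 1.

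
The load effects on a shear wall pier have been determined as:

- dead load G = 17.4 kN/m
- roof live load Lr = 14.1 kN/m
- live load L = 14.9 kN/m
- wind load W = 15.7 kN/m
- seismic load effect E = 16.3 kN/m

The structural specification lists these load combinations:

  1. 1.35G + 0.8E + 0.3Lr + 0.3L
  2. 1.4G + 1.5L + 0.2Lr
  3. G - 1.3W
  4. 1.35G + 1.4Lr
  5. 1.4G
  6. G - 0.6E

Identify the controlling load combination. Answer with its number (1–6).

Combination 2

1. 1.35(17.4) + 0.8(16.3) + 0.3(14.1) + 0.3(14.9) = 45.2
2. 1.4(17.4) + 1.5(14.9) + 0.2(14.1) = 49.5
3. 1.0(17.4) - 1.3(15.7) = -3.0
4. 1.35(17.4) + 1.4(14.1) = 43.2
5. 1.4(17.4) = 24.4
6. 1.0(17.4) - 0.6(16.3) = 7.6
The largest value is 49.5 kN/m from combination 2.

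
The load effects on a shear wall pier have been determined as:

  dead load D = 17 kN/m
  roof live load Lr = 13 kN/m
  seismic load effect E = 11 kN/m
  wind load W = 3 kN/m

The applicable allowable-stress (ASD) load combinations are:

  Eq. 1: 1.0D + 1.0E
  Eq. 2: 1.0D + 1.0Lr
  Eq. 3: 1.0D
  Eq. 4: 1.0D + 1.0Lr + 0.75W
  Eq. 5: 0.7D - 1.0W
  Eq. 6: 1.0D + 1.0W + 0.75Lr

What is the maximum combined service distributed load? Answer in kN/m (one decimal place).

Eq. 1: 1.0(17) + 1.0(11) = 17.0 + 11.0 = 28.0
Eq. 2: 1.0(17) + 1.0(13) = 17.0 + 13.0 = 30.0
Eq. 3: 1.0(17) = 17.0
Eq. 4: 1.0(17) + 1.0(13) + 0.75(3) = 17.0 + 13.0 + 2.3 = 32.3
Eq. 5: 0.7(17) - 1.0(3) = 11.9 - 3.0 = 8.9
Eq. 6: 1.0(17) + 1.0(3) + 0.75(13) = 17.0 + 3.0 + 9.8 = 29.8
The controlling combination is 4, giving 32.3 kN/m.

32.3 kN/m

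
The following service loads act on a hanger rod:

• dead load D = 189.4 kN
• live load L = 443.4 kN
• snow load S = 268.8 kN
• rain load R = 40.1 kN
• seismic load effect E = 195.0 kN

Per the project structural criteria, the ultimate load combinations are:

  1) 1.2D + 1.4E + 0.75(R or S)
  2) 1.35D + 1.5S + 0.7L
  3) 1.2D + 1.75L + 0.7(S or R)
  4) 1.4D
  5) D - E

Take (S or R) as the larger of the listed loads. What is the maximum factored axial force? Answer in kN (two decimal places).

1191.39 kN

(R or S) → S = 268.8 kN; (S or R) → S = 268.8 kN.
1) 1.2(189.4) + 1.4(195.0) + 0.75(268.8) = 227.28 + 273.00 + 201.60 = 701.88
2) 1.35(189.4) + 1.5(268.8) + 0.7(443.4) = 255.69 + 403.20 + 310.38 = 969.27
3) 1.2(189.4) + 1.75(443.4) + 0.7(268.8) = 227.28 + 775.95 + 188.16 = 1191.39
4) 1.4(189.4) = 265.16
5) 1.0(189.4) - 1.0(195.0) = 189.40 - 195.00 = -5.60
Maximum is from combination 3.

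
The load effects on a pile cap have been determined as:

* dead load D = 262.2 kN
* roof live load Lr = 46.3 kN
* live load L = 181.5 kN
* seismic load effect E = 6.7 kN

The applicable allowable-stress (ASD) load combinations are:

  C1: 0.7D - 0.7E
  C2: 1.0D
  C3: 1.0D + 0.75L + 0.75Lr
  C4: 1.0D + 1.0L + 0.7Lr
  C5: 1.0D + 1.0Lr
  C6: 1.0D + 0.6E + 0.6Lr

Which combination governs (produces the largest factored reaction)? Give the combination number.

C1: 0.7(262.2) - 0.7(6.7) = 178.9
C2: 1.0(262.2) = 262.2
C3: 1.0(262.2) + 0.75(181.5) + 0.75(46.3) = 433.1
C4: 1.0(262.2) + 1.0(181.5) + 0.7(46.3) = 262.2 + 181.5 + 32.4 = 476.1
C5: 1.0(262.2) + 1.0(46.3) = 262.2 + 46.3 = 308.5
C6: 1.0(262.2) + 0.6(6.7) + 0.6(46.3) = 262.2 + 4.0 + 27.8 = 294.0
The largest value is 476.1 kN from combination 4.

Combination 4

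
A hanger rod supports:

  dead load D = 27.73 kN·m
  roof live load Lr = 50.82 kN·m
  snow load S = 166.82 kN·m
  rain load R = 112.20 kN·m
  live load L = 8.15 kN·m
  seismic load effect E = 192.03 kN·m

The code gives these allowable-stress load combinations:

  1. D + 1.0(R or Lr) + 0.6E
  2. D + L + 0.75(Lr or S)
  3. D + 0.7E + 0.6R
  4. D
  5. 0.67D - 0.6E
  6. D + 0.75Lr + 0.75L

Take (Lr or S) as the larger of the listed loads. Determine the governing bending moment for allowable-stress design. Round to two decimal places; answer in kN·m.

(R or Lr) → R = 112.20 kN·m; (Lr or S) → S = 166.82 kN·m.
1. 1.0(27.73) + 1.0(112.20) + 0.6(192.03) = 255.15
2. 1.0(27.73) + 1.0(8.15) + 0.75(166.82) = 161.00
3. 1.0(27.73) + 0.7(192.03) + 0.6(112.20) = 229.47
4. 1.0(27.73) = 27.73
5. 0.67(27.73) - 0.6(192.03) = -96.64
6. 1.0(27.73) + 0.75(50.82) + 0.75(8.15) = 71.96
The controlling combination is 1, giving 255.15 kN·m.

255.15 kN·m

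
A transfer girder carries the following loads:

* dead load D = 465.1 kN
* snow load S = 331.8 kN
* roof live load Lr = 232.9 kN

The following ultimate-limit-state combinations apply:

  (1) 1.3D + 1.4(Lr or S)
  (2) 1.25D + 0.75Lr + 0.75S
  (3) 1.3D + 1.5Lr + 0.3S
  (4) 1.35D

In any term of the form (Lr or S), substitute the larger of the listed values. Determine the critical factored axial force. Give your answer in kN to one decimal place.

(Lr or S) → S = 331.8 kN.
(1) 1.3(465.1) + 1.4(331.8) = 1069.2
(2) 1.25(465.1) + 0.75(232.9) + 0.75(331.8) = 1004.9
(3) 1.3(465.1) + 1.5(232.9) + 0.3(331.8) = 604.6 + 349.4 + 99.5 = 1053.5
(4) 1.35(465.1) = 627.9
Maximum is from combination 1.

1069.2 kN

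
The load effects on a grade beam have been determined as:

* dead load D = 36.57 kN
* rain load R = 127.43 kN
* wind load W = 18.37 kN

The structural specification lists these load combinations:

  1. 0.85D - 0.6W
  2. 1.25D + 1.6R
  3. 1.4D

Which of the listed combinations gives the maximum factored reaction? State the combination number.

1. 0.85(36.57) - 0.6(18.37) = 31.08 - 11.02 = 20.06
2. 1.25(36.57) + 1.6(127.43) = 45.71 + 203.89 = 249.60
3. 1.4(36.57) = 51.20
The largest value is 249.60 kN from combination 2.

Combination 2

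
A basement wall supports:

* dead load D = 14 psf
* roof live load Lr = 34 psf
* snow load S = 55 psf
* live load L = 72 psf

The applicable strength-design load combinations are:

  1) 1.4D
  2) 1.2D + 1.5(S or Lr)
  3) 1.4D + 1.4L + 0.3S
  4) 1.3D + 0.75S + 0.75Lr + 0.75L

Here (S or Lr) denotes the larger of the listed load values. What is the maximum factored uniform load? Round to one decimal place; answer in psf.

139.0 psf

(S or Lr) → S = 55 psf.
1) 1.4(14) = 19.6
2) 1.2(14) + 1.5(55) = 99.3
3) 1.4(14) + 1.4(72) + 0.3(55) = 136.9
4) 1.3(14) + 0.75(55) + 0.75(34) + 0.75(72) = 139.0
The controlling combination is 4, giving 139.0 psf.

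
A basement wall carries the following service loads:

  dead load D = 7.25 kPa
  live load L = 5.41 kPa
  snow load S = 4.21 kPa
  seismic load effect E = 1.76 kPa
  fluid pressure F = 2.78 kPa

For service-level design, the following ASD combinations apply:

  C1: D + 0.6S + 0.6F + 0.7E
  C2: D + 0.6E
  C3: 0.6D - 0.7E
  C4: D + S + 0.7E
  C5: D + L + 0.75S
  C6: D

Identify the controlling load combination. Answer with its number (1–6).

C1: 1.0(7.25) + 0.6(4.21) + 0.6(2.78) + 0.7(1.76) = 7.25 + 2.53 + 1.67 + 1.23 = 12.68
C2: 1.0(7.25) + 0.6(1.76) = 7.25 + 1.06 = 8.31
C3: 0.6(7.25) - 0.7(1.76) = 4.35 - 1.23 = 3.12
C4: 1.0(7.25) + 1.0(4.21) + 0.7(1.76) = 7.25 + 4.21 + 1.23 = 12.69
C5: 1.0(7.25) + 1.0(5.41) + 0.75(4.21) = 7.25 + 5.41 + 3.16 = 15.82
C6: 1.0(7.25) = 7.25
The largest value is 15.82 kPa from combination 5.

Combination 5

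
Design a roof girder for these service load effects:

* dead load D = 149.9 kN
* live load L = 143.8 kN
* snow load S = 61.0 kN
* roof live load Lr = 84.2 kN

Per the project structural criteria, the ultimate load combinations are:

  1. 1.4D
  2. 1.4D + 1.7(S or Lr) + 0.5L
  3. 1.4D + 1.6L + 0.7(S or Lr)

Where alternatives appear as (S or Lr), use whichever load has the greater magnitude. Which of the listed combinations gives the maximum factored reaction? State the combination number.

(S or Lr) → Lr = 84.2 kN.
1. 1.4(149.9) = 209.86
2. 1.4(149.9) + 1.7(84.2) + 0.5(143.8) = 424.90
3. 1.4(149.9) + 1.6(143.8) + 0.7(84.2) = 498.88
The largest value is 498.88 kN from combination 3.

Combination 3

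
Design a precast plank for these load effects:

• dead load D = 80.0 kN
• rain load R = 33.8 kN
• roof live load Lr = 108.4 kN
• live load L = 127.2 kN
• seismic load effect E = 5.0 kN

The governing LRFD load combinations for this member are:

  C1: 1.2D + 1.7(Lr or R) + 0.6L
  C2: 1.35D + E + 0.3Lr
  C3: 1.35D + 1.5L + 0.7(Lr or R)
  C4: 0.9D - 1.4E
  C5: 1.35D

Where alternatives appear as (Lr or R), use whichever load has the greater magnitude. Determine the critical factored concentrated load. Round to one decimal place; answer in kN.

(Lr or R) → Lr = 108.4 kN.
C1: 1.2(80.0) + 1.7(108.4) + 0.6(127.2) = 96.0 + 184.3 + 76.3 = 356.6
C2: 1.35(80.0) + 1.0(5.0) + 0.3(108.4) = 108.0 + 5.0 + 32.5 = 145.5
C3: 1.35(80.0) + 1.5(127.2) + 0.7(108.4) = 108.0 + 190.8 + 75.9 = 374.7
C4: 0.9(80.0) - 1.4(5.0) = 72.0 - 7.0 = 65.0
C5: 1.35(80.0) = 108.0
Combination 3 governs: P_u = 374.7 kN.

374.7 kN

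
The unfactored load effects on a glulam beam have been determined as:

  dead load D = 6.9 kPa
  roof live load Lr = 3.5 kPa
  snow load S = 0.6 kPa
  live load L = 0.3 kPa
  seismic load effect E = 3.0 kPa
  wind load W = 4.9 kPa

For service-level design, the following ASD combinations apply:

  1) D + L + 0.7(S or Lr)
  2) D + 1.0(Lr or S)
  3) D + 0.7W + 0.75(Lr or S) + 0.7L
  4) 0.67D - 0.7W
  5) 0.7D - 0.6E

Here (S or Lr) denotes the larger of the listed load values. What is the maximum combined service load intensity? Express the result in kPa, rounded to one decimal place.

13.2 kPa

(S or Lr) → Lr = 3.5 kPa; (Lr or S) → Lr = 3.5 kPa.
1) 1.0(6.9) + 1.0(0.3) + 0.7(3.5) = 9.7
2) 1.0(6.9) + 1.0(3.5) = 10.4
3) 1.0(6.9) + 0.7(4.9) + 0.75(3.5) + 0.7(0.3) = 13.2
4) 0.67(6.9) - 0.7(4.9) = 1.2
5) 0.7(6.9) - 0.6(3.0) = 3.0
Combination 3 governs: q = 13.2 kPa.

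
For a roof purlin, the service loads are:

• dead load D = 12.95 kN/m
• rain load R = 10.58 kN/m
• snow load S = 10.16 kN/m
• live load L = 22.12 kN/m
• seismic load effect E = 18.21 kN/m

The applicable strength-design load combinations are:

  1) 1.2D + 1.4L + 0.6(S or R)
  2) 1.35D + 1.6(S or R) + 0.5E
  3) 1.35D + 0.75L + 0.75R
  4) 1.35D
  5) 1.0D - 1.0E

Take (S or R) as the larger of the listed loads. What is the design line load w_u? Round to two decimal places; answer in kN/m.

(S or R) → R = 10.58 kN/m.
1) 1.2(12.95) + 1.4(22.12) + 0.6(10.58) = 52.86
2) 1.35(12.95) + 1.6(10.58) + 0.5(18.21) = 43.52
3) 1.35(12.95) + 0.75(22.12) + 0.75(10.58) = 42.01
4) 1.35(12.95) = 17.48
5) 1.0(12.95) - 1.0(18.21) = -5.26
The controlling combination is 1, giving 52.86 kN/m.

52.86 kN/m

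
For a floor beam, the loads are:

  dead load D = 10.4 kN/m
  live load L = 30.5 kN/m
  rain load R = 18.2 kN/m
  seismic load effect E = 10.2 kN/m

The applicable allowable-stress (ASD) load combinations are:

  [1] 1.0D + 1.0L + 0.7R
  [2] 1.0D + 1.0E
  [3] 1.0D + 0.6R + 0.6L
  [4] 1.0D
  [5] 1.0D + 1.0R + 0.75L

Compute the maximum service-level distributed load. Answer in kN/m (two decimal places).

[1] 1.0(10.4) + 1.0(30.5) + 0.7(18.2) = 53.64
[2] 1.0(10.4) + 1.0(10.2) = 20.60
[3] 1.0(10.4) + 0.6(18.2) + 0.6(30.5) = 39.62
[4] 1.0(10.4) = 10.40
[5] 1.0(10.4) + 1.0(18.2) + 0.75(30.5) = 51.48
Combination 1 governs: w = 53.64 kN/m.

53.64 kN/m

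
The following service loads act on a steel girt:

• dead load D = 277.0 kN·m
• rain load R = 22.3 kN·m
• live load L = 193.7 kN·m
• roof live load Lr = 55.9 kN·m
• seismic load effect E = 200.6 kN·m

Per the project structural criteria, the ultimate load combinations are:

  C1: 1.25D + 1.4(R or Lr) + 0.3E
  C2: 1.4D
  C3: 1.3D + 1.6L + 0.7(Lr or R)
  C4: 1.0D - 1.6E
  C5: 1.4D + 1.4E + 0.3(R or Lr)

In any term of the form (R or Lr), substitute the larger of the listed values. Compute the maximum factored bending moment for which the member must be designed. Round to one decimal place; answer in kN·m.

(R or Lr) → Lr = 55.9 kN·m; (Lr or R) → Lr = 55.9 kN·m.
C1: 1.25(277.0) + 1.4(55.9) + 0.3(200.6) = 484.7
C2: 1.4(277.0) = 387.8
C3: 1.3(277.0) + 1.6(193.7) + 0.7(55.9) = 709.2
C4: 1.0(277.0) - 1.6(200.6) = -44.0
C5: 1.4(277.0) + 1.4(200.6) + 0.3(55.9) = 685.4
The controlling combination is 3, giving 709.2 kN·m.

709.2 kN·m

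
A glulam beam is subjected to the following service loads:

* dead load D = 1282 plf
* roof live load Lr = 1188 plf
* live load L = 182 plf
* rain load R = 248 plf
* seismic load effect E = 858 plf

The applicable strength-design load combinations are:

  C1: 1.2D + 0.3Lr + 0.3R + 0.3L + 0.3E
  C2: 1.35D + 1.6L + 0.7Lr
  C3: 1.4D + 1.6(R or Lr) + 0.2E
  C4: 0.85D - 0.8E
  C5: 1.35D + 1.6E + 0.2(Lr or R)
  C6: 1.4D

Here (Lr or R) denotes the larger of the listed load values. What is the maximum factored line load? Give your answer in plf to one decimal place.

3867.2 plf

(R or Lr) → Lr = 1188 plf; (Lr or R) → Lr = 1188 plf.
C1: 1.2(1282) + 0.3(1188) + 0.3(248) + 0.3(182) + 0.3(858) = 1538.4 + 356.4 + 74.4 + 54.6 + 257.4 = 2281.2
C2: 1.35(1282) + 1.6(182) + 0.7(1188) = 1730.7 + 291.2 + 831.6 = 2853.5
C3: 1.4(1282) + 1.6(1188) + 0.2(858) = 1794.8 + 1900.8 + 171.6 = 3867.2
C4: 0.85(1282) - 0.8(858) = 1089.7 - 686.4 = 403.3
C5: 1.35(1282) + 1.6(858) + 0.2(1188) = 1730.7 + 1372.8 + 237.6 = 3341.1
C6: 1.4(1282) = 1794.8
Maximum is from combination 3.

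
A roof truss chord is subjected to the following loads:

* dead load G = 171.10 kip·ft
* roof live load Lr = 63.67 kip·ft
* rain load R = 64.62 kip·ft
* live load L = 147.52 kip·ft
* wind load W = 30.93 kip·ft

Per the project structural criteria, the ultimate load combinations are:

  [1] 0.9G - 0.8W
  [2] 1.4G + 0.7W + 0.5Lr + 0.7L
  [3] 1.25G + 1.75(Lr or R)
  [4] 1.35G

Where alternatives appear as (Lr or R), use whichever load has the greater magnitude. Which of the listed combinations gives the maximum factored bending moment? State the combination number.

(Lr or R) → R = 64.62 kip·ft.
[1] 0.9(171.10) - 0.8(30.93) = 129.25
[2] 1.4(171.10) + 0.7(30.93) + 0.5(63.67) + 0.7(147.52) = 396.29
[3] 1.25(171.10) + 1.75(64.62) = 326.96
[4] 1.35(171.10) = 230.99
The largest value is 396.29 kip·ft from combination 2.

Combination 2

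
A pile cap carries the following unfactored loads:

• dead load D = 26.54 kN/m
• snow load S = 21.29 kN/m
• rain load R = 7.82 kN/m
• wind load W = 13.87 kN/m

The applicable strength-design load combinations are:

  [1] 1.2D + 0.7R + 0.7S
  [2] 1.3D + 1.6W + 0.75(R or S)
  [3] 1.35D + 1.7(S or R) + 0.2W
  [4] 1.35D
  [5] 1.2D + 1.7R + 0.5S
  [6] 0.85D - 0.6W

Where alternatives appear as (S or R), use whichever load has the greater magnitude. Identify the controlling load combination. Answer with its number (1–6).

Combination 3

(R or S) → S = 21.29 kN/m; (S or R) → S = 21.29 kN/m.
[1] 1.2(26.54) + 0.7(7.82) + 0.7(21.29) = 52.23
[2] 1.3(26.54) + 1.6(13.87) + 0.75(21.29) = 34.50 + 22.19 + 15.97 = 72.66
[3] 1.35(26.54) + 1.7(21.29) + 0.2(13.87) = 74.80
[4] 1.35(26.54) = 35.83
[5] 1.2(26.54) + 1.7(7.82) + 0.5(21.29) = 31.85 + 13.29 + 10.65 = 55.79
[6] 0.85(26.54) - 0.6(13.87) = 22.56 - 8.32 = 14.24
The largest value is 74.80 kN/m from combination 3.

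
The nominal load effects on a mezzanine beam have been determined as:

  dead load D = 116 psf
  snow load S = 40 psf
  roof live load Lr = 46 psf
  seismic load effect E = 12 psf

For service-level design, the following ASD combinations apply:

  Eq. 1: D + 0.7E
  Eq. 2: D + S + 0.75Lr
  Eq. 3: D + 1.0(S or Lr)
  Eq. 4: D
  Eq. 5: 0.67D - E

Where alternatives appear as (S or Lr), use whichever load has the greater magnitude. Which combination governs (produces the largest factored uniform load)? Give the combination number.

Combination 2

(S or Lr) → Lr = 46 psf.
Eq. 1: 1.0(116) + 0.7(12) = 116.00 + 8.40 = 124.40
Eq. 2: 1.0(116) + 1.0(40) + 0.75(46) = 116.00 + 40.00 + 34.50 = 190.50
Eq. 3: 1.0(116) + 1.0(46) = 116.00 + 46.00 = 162.00
Eq. 4: 1.0(116) = 116.00
Eq. 5: 0.67(116) - 1.0(12) = 77.72 - 12.00 = 65.72
The largest value is 190.50 psf from combination 2.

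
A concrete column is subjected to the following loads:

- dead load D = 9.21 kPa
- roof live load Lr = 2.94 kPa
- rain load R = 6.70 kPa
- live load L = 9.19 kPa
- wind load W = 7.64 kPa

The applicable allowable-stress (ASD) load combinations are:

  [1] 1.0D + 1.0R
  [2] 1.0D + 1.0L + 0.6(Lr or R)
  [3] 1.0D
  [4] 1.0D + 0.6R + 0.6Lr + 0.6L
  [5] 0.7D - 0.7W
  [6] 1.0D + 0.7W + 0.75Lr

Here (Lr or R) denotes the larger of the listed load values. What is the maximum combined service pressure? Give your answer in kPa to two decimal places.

(Lr or R) → R = 6.70 kPa.
[1] 1.0(9.21) + 1.0(6.70) = 9.21 + 6.70 = 15.91
[2] 1.0(9.21) + 1.0(9.19) + 0.6(6.70) = 9.21 + 9.19 + 4.02 = 22.42
[3] 1.0(9.21) = 9.21
[4] 1.0(9.21) + 0.6(6.70) + 0.6(2.94) + 0.6(9.19) = 20.51
[5] 0.7(9.21) - 0.7(7.64) = 6.45 - 5.35 = 1.10
[6] 1.0(9.21) + 0.7(7.64) + 0.75(2.94) = 16.76
The controlling combination is 2, giving 22.42 kPa.

22.42 kPa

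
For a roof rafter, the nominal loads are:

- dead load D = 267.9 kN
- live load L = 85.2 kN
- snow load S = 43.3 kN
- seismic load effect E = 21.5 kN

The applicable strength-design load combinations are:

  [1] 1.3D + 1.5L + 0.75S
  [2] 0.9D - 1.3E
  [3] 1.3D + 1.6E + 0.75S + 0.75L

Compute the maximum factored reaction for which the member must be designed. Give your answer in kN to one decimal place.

[1] 1.3(267.9) + 1.5(85.2) + 0.75(43.3) = 508.5
[2] 0.9(267.9) - 1.3(21.5) = 213.2
[3] 1.3(267.9) + 1.6(21.5) + 0.75(43.3) + 0.75(85.2) = 479.0
The controlling combination is 1, giving 508.5 kN.

508.5 kN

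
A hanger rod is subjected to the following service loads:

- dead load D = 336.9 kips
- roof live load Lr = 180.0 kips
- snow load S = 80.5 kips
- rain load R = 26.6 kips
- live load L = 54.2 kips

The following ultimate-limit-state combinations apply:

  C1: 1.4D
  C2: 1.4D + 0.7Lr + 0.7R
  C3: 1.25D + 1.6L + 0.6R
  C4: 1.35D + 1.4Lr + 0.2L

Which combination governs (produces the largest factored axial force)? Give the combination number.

C1: 1.4(336.9) = 471.7
C2: 1.4(336.9) + 0.7(180.0) + 0.7(26.6) = 471.7 + 126.0 + 18.6 = 616.3
C3: 1.25(336.9) + 1.6(54.2) + 0.6(26.6) = 421.1 + 86.7 + 16.0 = 523.8
C4: 1.35(336.9) + 1.4(180.0) + 0.2(54.2) = 717.7
The largest value is 717.7 kips from combination 4.

Combination 4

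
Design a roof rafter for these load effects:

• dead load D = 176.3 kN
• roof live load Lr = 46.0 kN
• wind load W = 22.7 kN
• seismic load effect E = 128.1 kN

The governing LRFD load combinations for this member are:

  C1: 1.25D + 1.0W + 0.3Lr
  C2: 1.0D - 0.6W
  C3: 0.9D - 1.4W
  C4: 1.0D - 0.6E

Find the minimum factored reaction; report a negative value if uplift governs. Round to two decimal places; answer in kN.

C1: 1.25(176.3) + 1.0(22.7) + 0.3(46.0) = 256.88
C2: 1.0(176.3) - 0.6(22.7) = 162.68
C3: 0.9(176.3) - 1.4(22.7) = 126.89
C4: 1.0(176.3) - 0.6(128.1) = 99.44
Combination 4 gives the minimum: 99.44 kN.

99.44 kN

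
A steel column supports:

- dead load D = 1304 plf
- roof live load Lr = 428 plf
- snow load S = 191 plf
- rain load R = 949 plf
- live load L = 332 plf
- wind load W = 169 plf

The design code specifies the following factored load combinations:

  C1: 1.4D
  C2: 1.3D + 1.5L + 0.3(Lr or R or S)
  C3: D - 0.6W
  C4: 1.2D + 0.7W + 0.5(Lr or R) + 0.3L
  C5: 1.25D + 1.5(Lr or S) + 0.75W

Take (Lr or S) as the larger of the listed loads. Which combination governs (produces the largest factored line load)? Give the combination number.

Combination 2

(Lr or R or S) → R = 949 plf; (Lr or R) → R = 949 plf; (Lr or S) → Lr = 428 plf.
C1: 1.4(1304) = 1825.6
C2: 1.3(1304) + 1.5(332) + 0.3(949) = 1695.2 + 498.0 + 284.7 = 2477.9
C3: 1.0(1304) - 0.6(169) = 1304.0 - 101.4 = 1202.6
C4: 1.2(1304) + 0.7(169) + 0.5(949) + 0.3(332) = 1564.8 + 118.3 + 474.5 + 99.6 = 2257.2
C5: 1.25(1304) + 1.5(428) + 0.75(169) = 1630.0 + 642.0 + 126.8 = 2398.8
The largest value is 2477.9 plf from combination 2.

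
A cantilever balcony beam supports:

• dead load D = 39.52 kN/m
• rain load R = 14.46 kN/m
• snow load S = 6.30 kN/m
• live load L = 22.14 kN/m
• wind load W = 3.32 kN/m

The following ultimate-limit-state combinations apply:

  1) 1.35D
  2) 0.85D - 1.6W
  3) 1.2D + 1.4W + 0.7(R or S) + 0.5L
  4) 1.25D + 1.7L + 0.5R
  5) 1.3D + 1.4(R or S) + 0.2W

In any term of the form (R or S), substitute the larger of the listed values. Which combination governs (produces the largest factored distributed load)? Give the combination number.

(R or S) → R = 14.46 kN/m.
1) 1.35(39.52) = 53.35
2) 0.85(39.52) - 1.6(3.32) = 33.59 - 5.31 = 28.28
3) 1.2(39.52) + 1.4(3.32) + 0.7(14.46) + 0.5(22.14) = 47.42 + 4.65 + 10.12 + 11.07 = 73.26
4) 1.25(39.52) + 1.7(22.14) + 0.5(14.46) = 49.40 + 37.64 + 7.23 = 94.27
5) 1.3(39.52) + 1.4(14.46) + 0.2(3.32) = 51.38 + 20.24 + 0.66 = 72.28
The largest value is 94.27 kN/m from combination 4.

Combination 4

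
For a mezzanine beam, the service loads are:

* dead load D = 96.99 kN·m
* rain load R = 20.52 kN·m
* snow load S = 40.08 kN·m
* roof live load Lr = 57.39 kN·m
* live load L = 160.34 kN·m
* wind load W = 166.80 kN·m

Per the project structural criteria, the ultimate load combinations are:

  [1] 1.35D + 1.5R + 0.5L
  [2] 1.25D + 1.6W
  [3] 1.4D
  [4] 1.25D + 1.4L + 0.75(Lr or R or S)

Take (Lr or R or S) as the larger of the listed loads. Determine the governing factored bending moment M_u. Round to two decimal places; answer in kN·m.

388.76 kN·m

(Lr or R or S) → Lr = 57.39 kN·m.
[1] 1.35(96.99) + 1.5(20.52) + 0.5(160.34) = 241.89
[2] 1.25(96.99) + 1.6(166.80) = 388.12
[3] 1.4(96.99) = 135.79
[4] 1.25(96.99) + 1.4(160.34) + 0.75(57.39) = 388.76
Combination 4 governs: M_u = 388.76 kN·m.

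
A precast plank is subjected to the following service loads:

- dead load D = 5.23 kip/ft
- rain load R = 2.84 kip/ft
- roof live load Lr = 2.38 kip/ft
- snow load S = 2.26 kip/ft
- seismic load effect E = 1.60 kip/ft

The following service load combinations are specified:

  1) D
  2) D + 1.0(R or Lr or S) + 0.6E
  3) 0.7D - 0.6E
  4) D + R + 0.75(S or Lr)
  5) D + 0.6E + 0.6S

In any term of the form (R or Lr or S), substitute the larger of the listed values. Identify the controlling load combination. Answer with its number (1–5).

Combination 4

(R or Lr or S) → R = 2.84 kip/ft; (S or Lr) → Lr = 2.38 kip/ft.
1) 1.0(5.23) = 5.23
2) 1.0(5.23) + 1.0(2.84) + 0.6(1.60) = 5.23 + 2.84 + 0.96 = 9.03
3) 0.7(5.23) - 0.6(1.60) = 3.66 - 0.96 = 2.70
4) 1.0(5.23) + 1.0(2.84) + 0.75(2.38) = 5.23 + 2.84 + 1.79 = 9.86
5) 1.0(5.23) + 0.6(1.60) + 0.6(2.26) = 5.23 + 0.96 + 1.36 = 7.55
The largest value is 9.86 kip/ft from combination 4.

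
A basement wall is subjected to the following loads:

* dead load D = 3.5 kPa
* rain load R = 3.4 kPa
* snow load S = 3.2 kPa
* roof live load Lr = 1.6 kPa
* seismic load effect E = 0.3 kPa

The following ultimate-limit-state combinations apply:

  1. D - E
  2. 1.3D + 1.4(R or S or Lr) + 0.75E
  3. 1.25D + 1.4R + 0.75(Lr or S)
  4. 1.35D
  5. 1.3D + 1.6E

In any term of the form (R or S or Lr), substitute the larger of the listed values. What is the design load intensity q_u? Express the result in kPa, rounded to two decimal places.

11.54 kPa

(R or S or Lr) → R = 3.4 kPa; (Lr or S) → S = 3.2 kPa.
1. 1.0(3.5) - 1.0(0.3) = 3.50 - 0.30 = 3.20
2. 1.3(3.5) + 1.4(3.4) + 0.75(0.3) = 4.55 + 4.76 + 0.23 = 9.54
3. 1.25(3.5) + 1.4(3.4) + 0.75(3.2) = 4.38 + 4.76 + 2.40 = 11.54
4. 1.35(3.5) = 4.73
5. 1.3(3.5) + 1.6(0.3) = 4.55 + 0.48 = 5.03
Combination 3 governs: q_u = 11.54 kPa.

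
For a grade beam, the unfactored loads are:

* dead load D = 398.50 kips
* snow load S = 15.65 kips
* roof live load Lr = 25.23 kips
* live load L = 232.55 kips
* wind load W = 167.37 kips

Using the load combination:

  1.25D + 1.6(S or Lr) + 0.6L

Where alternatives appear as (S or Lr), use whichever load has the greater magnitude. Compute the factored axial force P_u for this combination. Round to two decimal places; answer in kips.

(S or Lr) → Lr = 25.23 kips.
1.25(398.50) + 1.6(25.23) + 0.6(232.55) = 678.02
P_u = 678.02 kips.

678.02 kips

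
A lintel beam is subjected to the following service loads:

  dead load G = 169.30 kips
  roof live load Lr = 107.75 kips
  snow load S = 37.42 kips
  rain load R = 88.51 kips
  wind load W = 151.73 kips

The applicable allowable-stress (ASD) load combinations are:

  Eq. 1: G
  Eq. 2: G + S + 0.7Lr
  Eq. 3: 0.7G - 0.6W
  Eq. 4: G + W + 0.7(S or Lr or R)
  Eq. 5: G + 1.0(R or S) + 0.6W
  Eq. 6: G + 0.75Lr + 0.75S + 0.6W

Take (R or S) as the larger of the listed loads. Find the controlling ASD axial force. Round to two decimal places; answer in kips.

(S or Lr or R) → Lr = 107.75 kips; (R or S) → R = 88.51 kips.
Eq. 1: 1.0(169.30) = 169.30
Eq. 2: 1.0(169.30) + 1.0(37.42) + 0.7(107.75) = 169.30 + 37.42 + 75.43 = 282.15
Eq. 3: 0.7(169.30) - 0.6(151.73) = 118.51 - 91.04 = 27.47
Eq. 4: 1.0(169.30) + 1.0(151.73) + 0.7(107.75) = 169.30 + 151.73 + 75.43 = 396.46
Eq. 5: 1.0(169.30) + 1.0(88.51) + 0.6(151.73) = 169.30 + 88.51 + 91.04 = 348.85
Eq. 6: 1.0(169.30) + 0.75(107.75) + 0.75(37.42) + 0.6(151.73) = 169.30 + 80.81 + 28.07 + 91.04 = 369.22
The controlling combination is 4, giving 396.46 kips.

396.46 kips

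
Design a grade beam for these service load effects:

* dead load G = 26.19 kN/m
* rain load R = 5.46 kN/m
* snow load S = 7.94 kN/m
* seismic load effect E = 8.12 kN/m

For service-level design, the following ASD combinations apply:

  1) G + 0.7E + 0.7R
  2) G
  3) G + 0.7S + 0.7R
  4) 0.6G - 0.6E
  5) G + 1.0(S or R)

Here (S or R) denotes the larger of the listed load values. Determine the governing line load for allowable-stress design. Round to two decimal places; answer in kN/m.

35.70 kN/m

(S or R) → S = 7.94 kN/m.
1) 1.0(26.19) + 0.7(8.12) + 0.7(5.46) = 35.70
2) 1.0(26.19) = 26.19
3) 1.0(26.19) + 0.7(7.94) + 0.7(5.46) = 35.57
4) 0.6(26.19) - 0.6(8.12) = 10.84
5) 1.0(26.19) + 1.0(7.94) = 34.13
The controlling combination is 1, giving 35.70 kN/m.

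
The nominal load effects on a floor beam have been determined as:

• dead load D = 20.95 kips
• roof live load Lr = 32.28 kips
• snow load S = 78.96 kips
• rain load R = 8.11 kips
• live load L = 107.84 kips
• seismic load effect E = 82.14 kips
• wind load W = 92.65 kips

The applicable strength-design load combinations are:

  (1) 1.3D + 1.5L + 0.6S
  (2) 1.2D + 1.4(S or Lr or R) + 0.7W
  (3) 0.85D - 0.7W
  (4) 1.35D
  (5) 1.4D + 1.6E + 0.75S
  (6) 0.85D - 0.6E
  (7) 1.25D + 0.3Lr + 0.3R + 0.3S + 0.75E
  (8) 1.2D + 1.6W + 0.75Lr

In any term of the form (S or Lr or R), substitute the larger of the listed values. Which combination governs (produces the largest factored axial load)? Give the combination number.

Combination 1

(S or Lr or R) → S = 78.96 kips.
(1) 1.3(20.95) + 1.5(107.84) + 0.6(78.96) = 236.37
(2) 1.2(20.95) + 1.4(78.96) + 0.7(92.65) = 200.54
(3) 0.85(20.95) - 0.7(92.65) = -47.05
(4) 1.35(20.95) = 28.28
(5) 1.4(20.95) + 1.6(82.14) + 0.75(78.96) = 219.97
(6) 0.85(20.95) - 0.6(82.14) = -31.48
(7) 1.25(20.95) + 0.3(32.28) + 0.3(8.11) + 0.3(78.96) + 0.75(82.14) = 123.60
(8) 1.2(20.95) + 1.6(92.65) + 0.75(32.28) = 197.59
The largest value is 236.37 kips from combination 1.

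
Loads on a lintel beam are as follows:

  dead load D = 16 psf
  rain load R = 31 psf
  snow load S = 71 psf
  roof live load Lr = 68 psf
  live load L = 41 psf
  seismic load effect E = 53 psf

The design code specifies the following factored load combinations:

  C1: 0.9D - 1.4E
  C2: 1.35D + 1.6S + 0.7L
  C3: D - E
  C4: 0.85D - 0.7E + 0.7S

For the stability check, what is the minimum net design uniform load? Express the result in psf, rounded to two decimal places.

C1: 0.9(16) - 1.4(53) = 14.40 - 74.20 = -59.80
C2: 1.35(16) + 1.6(71) + 0.7(41) = 21.60 + 113.60 + 28.70 = 163.90
C3: 1.0(16) - 1.0(53) = 16.00 - 53.00 = -37.00
C4: 0.85(16) - 0.7(53) + 0.7(71) = 13.60 - 37.10 + 49.70 = 26.20
Combination 1 gives the minimum: -59.80 psf.

-59.80 psf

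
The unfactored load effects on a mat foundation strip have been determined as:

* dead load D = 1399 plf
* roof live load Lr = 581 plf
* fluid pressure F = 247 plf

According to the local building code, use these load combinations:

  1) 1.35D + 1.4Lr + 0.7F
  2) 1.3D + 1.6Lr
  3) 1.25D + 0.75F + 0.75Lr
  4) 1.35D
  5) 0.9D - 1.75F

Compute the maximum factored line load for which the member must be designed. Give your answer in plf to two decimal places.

2874.95 plf

1) 1.35(1399) + 1.4(581) + 0.7(247) = 1888.65 + 813.40 + 172.90 = 2874.95
2) 1.3(1399) + 1.6(581) = 1818.70 + 929.60 = 2748.30
3) 1.25(1399) + 0.75(247) + 0.75(581) = 1748.75 + 185.25 + 435.75 = 2369.75
4) 1.35(1399) = 1888.65
5) 0.9(1399) - 1.75(247) = 1259.10 - 432.25 = 826.85
Maximum is from combination 1.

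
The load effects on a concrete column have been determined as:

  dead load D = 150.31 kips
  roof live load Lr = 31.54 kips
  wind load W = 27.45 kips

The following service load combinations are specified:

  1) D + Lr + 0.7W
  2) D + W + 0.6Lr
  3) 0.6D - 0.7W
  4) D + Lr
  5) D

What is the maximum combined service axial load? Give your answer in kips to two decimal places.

201.07 kips

1) 1.0(150.31) + 1.0(31.54) + 0.7(27.45) = 201.07
2) 1.0(150.31) + 1.0(27.45) + 0.6(31.54) = 196.68
3) 0.6(150.31) - 0.7(27.45) = 70.97
4) 1.0(150.31) + 1.0(31.54) = 181.85
5) 1.0(150.31) = 150.31
Combination 1 governs: P = 201.07 kips.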